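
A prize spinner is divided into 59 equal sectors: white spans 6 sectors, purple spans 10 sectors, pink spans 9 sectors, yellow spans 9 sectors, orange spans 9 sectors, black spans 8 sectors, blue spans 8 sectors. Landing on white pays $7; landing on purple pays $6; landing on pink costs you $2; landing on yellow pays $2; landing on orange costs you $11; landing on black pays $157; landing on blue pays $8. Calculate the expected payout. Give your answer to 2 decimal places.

$22.42

E[payout] = (6/59)·7 + (10/59)·6 + (9/59)·(-2) + (9/59)·2 + (9/59)·(-11) + (8/59)·157 + (8/59)·8 = 1323/59
≈ $22.42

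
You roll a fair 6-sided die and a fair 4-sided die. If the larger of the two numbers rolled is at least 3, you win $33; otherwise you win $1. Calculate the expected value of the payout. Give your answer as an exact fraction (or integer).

E[payout] = (1/6)·1 + (5/6)·33 = 83/3

83/3 dollars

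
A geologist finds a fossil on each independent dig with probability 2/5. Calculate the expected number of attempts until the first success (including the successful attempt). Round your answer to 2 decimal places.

For a geometric distribution, E[trials] = 1/p = 1/(2/5) = 5/2.
≈ 2.50

2.50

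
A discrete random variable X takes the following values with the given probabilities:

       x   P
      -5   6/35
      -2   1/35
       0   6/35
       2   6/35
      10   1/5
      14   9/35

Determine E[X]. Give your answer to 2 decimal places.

5.03

E[X] = (6/35)·(-5) + (1/35)·(-2) + (6/35)·0 + (6/35)·2 + (1/5)·10 + (9/35)·14
     = 176/35 ≈ 5.03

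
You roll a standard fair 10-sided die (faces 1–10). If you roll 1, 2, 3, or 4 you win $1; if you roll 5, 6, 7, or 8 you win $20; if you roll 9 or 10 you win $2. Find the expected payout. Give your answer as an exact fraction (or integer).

44/5 dollars

E[payout] = (2/5)·1 + (1/5)·2 + (2/5)·20 = 44/5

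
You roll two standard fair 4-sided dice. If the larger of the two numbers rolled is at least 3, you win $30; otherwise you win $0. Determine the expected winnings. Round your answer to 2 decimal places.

E[payout] = (1/4)·0 + (3/4)·30 = 45/2
≈ $22.50

$22.50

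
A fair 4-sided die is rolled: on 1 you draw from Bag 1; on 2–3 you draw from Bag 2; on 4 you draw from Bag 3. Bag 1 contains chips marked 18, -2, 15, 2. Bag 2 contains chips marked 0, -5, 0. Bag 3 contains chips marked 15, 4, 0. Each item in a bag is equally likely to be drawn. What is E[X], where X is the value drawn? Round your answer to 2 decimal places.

E[X | Bag 1] = (18 − 2 + 15 + 2)/4 = 33/4
E[X | Bag 2] = (0 − 5 + 0)/3 = -5/3
E[X | Bag 3] = (15 + 4 + 0)/3 = 19/3
E[X] = (1/4)·33/4 + (1/2)·(-5/3) + (1/4)·19/3 = 45/16 ≈ 2.81

2.81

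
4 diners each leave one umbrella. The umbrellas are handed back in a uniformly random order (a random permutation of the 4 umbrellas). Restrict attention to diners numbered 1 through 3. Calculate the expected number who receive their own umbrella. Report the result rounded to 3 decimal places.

Let Xᵢ = 1 if person i gets their own umbrella. For each i, P(Xᵢ=1) = 1/4.
By linearity of expectation, E[X₁+…+X_3] = 3·(1/4) = 3/4.
≈ 0.750

0.750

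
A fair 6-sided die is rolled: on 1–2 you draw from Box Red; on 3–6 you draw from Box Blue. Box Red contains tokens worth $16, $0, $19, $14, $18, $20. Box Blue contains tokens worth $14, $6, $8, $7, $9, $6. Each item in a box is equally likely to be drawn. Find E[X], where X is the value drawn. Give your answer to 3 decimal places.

E[X | Box Red] = (16 + 0 + 19 + 14 + 18 + 20)/6 = 29/2
E[X | Box Blue] = (14 + 6 + 8 + 7 + 9 + 6)/6 = 25/3
E[X] = (1/3)·29/2 + (2/3)·25/3 = 187/18 ≈ 10.389

$10.389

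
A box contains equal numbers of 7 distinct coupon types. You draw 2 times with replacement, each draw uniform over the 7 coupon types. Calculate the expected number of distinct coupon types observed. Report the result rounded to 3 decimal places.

Let Xⱼ=1 if type j appears at least once. P(Xⱼ=1) = 1 − ((7−1)/7)^2 = 13/49.
E[#distinct] = 7·13/49 = 13/7.
≈ 1.857

1.857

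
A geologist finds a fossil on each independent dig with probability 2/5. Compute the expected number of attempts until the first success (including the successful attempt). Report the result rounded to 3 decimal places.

For a geometric distribution, E[trials] = 1/p = 1/(2/5) = 5/2.
≈ 2.500

2.500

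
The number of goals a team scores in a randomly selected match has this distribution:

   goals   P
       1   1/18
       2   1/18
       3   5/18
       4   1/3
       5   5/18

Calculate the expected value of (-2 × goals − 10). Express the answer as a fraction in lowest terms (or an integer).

-157/9

E[-2x-10] = (1/18)·(-12) + (1/18)·(-14) + (5/18)·(-16) + (1/3)·(-18) + (5/18)·(-20)
     = -157/9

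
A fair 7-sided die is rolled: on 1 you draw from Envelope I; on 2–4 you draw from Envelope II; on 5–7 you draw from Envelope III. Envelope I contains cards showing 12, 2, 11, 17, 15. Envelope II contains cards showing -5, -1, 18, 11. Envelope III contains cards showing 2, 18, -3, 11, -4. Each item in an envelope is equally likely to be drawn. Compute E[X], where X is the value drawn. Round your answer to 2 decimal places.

6.15

E[X | Envelope I] = (12 + 2 + 11 + 17 + 15)/5 = 57/5
E[X | Envelope II] = (-5 − 1 + 18 + 11)/4 = 23/4
E[X | Envelope III] = (2 + 18 − 3 + 11 − 4)/5 = 24/5
E[X] = (1/7)·57/5 + (3/7)·23/4 + (3/7)·24/5 = 123/20 ≈ 6.15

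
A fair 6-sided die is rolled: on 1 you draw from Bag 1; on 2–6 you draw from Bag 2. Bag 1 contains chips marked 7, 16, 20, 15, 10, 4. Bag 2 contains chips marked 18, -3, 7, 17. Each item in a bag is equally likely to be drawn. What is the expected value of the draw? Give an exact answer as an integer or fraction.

81/8

E[X | Bag 1] = (7 + 16 + 20 + 15 + 10 + 4)/6 = 12
E[X | Bag 2] = (18 − 3 + 7 + 17)/4 = 39/4
E[X] = (1/6)·12 + (5/6)·39/4 = 81/8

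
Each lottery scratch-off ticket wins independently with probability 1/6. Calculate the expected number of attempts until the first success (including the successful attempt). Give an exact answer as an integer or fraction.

6

For a geometric distribution, E[trials] = 1/p = 1/(1/6) = 6.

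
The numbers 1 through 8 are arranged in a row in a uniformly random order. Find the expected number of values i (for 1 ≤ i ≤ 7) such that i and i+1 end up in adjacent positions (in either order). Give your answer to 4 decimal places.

1.7500

For each i ∈ {1,…,7}, let Xᵢ = 1 if i and i+1 are adjacent. P(Xᵢ=1) = 2·(8−1)!/8! = 2/8.
By linearity, E[ΣXᵢ] = (7)·(2/8) = 7/4.
≈ 1.7500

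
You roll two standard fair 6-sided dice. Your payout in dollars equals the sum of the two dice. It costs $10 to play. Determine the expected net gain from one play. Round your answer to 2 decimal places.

Distribution of the sum of the two dice: 2 w.p. 1/36, 3 w.p. 1/18, 4 w.p. 1/12, 5 w.p. 1/9, 6 w.p. 5/36, 7 w.p. 1/6, …
E[payout] = (1/36)·2 + (1/18)·3 + (1/12)·4 + (1/9)·5 + (5/36)·6 + (1/6)·7 + (5/36)·8 + (1/9)·9 + (1/12)·10 + (1/18)·11 + (1/36)·12 = 7
Expected profit = 7 − 10 = -3 ≈ -$3.00

-$3.00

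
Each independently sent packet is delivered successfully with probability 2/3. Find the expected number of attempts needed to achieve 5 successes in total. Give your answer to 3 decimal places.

7.500

By linearity (sum of 5 independent geometric waits), E[trials] = 5/p = 5/(2/3) = 15/2.
≈ 7.500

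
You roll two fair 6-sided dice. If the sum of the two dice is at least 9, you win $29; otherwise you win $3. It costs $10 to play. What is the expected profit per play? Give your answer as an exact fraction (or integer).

E[payout] = (13/18)·3 + (5/18)·29 = 92/9
Expected profit = 92/9 − 10 = 2/9

2/9 dollars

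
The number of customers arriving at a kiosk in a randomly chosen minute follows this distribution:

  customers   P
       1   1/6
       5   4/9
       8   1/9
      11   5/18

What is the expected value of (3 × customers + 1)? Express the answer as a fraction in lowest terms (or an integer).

20

E[3x+1] = (1/6)·4 + (4/9)·16 + (1/9)·25 + (5/18)·34
     = 20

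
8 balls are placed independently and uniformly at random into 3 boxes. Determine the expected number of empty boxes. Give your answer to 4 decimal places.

0.1171

Let Xⱼ=1 if box j is empty. P(Xⱼ=1) = ((3-1)/3)^8 = 256/6561.
By linearity, E[#empty] = 3·256/6561 = 256/2187.
≈ 0.1171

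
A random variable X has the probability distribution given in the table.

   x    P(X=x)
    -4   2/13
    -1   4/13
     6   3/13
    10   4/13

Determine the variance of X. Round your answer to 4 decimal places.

29.3254

E[X] = (2/13)·(-4) + (4/13)·(-1) + (3/13)·6 + (4/13)·10 = 46/13
E[X²] = (2/13)·16 + (4/13)·1 + (3/13)·36 + (4/13)·100 = 544/13
Var(X) = 544/13 − (46/13)² = 4956/169 ≈ 29.3254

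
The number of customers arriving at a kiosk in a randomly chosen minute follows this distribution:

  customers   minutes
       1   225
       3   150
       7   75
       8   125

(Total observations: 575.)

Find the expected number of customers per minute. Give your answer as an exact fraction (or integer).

88/23

Total = 575, so P(customers=1) = 225/575, etc.
E[X] = (9/23)·1 + (6/23)·3 + (3/23)·7 + (5/23)·8
     = 88/23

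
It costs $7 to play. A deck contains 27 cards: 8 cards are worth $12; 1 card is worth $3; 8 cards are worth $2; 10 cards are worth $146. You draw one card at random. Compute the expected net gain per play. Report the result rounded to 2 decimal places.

E[payout] = (8/27)·12 + (1/27)·3 + (8/27)·2 + (10/27)·146 = 175/3
Expected profit = 175/3 − 7 = 154/3 ≈ $51.33

$51.33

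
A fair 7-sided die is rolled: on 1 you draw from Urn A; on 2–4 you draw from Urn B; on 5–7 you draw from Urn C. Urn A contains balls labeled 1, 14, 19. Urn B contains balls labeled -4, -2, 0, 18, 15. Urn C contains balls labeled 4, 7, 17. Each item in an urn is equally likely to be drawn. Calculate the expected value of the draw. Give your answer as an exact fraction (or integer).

119/15

E[X | Urn A] = (1 + 14 + 19)/3 = 34/3
E[X | Urn B] = (-4 − 2 + 0 + 18 + 15)/5 = 27/5
E[X | Urn C] = (4 + 7 + 17)/3 = 28/3
E[X] = (1/7)·34/3 + (3/7)·27/5 + (3/7)·28/3 = 119/15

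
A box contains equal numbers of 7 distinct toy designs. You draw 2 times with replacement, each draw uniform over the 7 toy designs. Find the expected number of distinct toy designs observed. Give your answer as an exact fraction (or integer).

13/7

Let Xⱼ=1 if type j appears at least once. P(Xⱼ=1) = 1 − ((7−1)/7)^2 = 13/49.
E[#distinct] = 7·13/49 = 13/7.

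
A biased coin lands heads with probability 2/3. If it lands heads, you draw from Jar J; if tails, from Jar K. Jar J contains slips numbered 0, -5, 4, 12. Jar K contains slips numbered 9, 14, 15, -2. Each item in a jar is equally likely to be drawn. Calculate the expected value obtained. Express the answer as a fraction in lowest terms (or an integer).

29/6

E[X | Jar J] = (0 − 5 + 4 + 12)/4 = 11/4
E[X | Jar K] = (9 + 14 + 15 − 2)/4 = 9
E[X] = (2/3)·11/4 + (1/3)·9 = 29/6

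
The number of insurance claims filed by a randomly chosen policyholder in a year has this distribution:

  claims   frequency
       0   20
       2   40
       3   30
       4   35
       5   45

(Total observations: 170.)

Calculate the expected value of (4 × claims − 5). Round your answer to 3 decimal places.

7.588

Total = 170, so P(claims=0) = 20/170, etc.
E[4x-5] = (2/17)·(-5) + (4/17)·3 + (3/17)·7 + (7/34)·11 + (9/34)·15
     = 129/17 ≈ 7.588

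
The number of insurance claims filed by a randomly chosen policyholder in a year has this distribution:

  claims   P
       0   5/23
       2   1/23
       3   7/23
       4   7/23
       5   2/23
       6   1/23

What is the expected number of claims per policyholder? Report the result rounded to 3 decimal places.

E[X] = (5/23)·0 + (1/23)·2 + (7/23)·3 + (7/23)·4 + (2/23)·5 + (1/23)·6
     = 67/23 ≈ 2.913

2.913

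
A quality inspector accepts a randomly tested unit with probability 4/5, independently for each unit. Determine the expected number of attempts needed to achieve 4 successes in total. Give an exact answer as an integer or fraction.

By linearity (sum of 4 independent geometric waits), E[trials] = 4/p = 4/(4/5) = 5.

5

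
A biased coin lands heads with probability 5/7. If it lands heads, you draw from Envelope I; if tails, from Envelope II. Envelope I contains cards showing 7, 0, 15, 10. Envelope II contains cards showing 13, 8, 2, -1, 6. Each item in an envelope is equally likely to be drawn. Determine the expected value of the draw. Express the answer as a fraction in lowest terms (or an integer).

E[X | Envelope I] = (7 + 0 + 15 + 10)/4 = 8
E[X | Envelope II] = (13 + 8 + 2 − 1 + 6)/5 = 28/5
E[X] = (5/7)·8 + (2/7)·28/5 = 256/35

256/35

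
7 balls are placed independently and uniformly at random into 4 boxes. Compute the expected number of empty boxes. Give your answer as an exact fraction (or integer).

2187/4096

Let Xⱼ=1 if box j is empty. P(Xⱼ=1) = ((4-1)/4)^7 = 2187/16384.
By linearity, E[#empty] = 4·2187/16384 = 2187/4096.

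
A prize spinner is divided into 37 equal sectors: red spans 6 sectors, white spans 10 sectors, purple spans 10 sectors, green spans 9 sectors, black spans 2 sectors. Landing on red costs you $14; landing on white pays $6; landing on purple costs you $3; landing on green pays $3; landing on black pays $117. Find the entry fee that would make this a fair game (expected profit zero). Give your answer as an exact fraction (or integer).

E[payout] = (6/37)·(-14) + (10/37)·6 + (10/37)·(-3) + (9/37)·3 + (2/37)·117 = 207/37
Fair fee = E[payout] = 207/37

207/37 dollars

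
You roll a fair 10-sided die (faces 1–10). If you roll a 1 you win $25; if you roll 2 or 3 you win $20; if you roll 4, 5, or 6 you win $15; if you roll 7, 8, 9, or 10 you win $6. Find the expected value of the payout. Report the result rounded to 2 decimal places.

$13.40

E[payout] = (2/5)·6 + (3/10)·15 + (1/5)·20 + (1/10)·25 = 67/5
≈ $13.40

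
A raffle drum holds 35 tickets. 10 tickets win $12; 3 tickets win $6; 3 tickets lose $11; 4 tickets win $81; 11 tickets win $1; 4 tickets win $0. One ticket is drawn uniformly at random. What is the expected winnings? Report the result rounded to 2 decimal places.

$12.57

E[payout] = (10/35)·12 + (3/35)·6 + (3/35)·(-11) + (4/35)·81 + (11/35)·1 + (4/35)·0 = 88/7
≈ $12.57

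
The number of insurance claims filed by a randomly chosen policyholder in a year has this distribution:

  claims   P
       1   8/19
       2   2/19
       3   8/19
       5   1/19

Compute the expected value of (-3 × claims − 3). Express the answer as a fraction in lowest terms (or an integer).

E[-3x-3] = (8/19)·(-6) + (2/19)·(-9) + (8/19)·(-12) + (1/19)·(-18)
     = -180/19

-180/19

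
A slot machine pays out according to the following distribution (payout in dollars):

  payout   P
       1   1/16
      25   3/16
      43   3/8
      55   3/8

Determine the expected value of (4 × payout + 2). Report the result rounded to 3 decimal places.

168.000

E[4x+2] = (1/16)·6 + (3/16)·102 + (3/8)·174 + (3/8)·222
     = 168 ≈ 168.000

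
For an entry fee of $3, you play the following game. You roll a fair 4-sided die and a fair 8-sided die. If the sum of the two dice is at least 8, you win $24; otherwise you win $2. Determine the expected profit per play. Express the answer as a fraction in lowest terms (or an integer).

69/8 dollars

E[payout] = (9/16)·2 + (7/16)·24 = 93/8
Expected profit = 93/8 − 3 = 69/8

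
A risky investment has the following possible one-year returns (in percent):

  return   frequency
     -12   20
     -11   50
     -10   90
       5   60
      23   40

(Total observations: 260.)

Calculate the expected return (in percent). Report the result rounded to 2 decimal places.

Total = 260, so P(return=-12) = 20/260, etc.
E[X] = (1/13)·(-12) + (5/26)·(-11) + (9/26)·(-10) + (3/13)·5 + (2/13)·23
     = -47/26 ≈ -1.81

-1.81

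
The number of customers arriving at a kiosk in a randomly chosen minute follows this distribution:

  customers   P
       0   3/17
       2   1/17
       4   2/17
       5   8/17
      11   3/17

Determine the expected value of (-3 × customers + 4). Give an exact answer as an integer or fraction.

E[-3x+4] = (3/17)·4 + (1/17)·(-2) + (2/17)·(-8) + (8/17)·(-11) + (3/17)·(-29)
     = -181/17

-181/17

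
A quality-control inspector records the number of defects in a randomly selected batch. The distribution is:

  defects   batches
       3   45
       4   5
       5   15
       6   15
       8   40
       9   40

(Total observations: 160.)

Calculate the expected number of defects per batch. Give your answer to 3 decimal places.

6.250

Total = 160, so P(defects=3) = 45/160, etc.
E[X] = (9/32)·3 + (1/32)·4 + (3/32)·5 + (3/32)·6 + (1/4)·8 + (1/4)·9
     = 25/4 ≈ 6.250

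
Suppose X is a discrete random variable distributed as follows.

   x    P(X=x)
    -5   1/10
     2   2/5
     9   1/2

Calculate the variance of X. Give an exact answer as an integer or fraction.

539/25

E[X] = (1/10)·(-5) + (2/5)·2 + (1/2)·9 = 24/5
E[X²] = (1/10)·25 + (2/5)·4 + (1/2)·81 = 223/5
Var(X) = 223/5 − (24/5)² = 539/25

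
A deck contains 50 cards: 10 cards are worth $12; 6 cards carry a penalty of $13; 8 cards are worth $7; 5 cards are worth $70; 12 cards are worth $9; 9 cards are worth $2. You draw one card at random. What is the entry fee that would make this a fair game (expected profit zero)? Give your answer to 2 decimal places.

$11.48

E[payout] = (10/50)·12 + (6/50)·(-13) + (8/50)·7 + (5/50)·70 + (12/50)·9 + (9/50)·2 = 287/25
Fair fee = E[payout] = 287/25 ≈ $11.48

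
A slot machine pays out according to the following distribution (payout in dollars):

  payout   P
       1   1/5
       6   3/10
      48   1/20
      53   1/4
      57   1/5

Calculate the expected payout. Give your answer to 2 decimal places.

$29.05

E[X] = (1/5)·1 + (3/10)·6 + (1/20)·48 + (1/4)·53 + (1/5)·57
     = 581/20 ≈ 29.05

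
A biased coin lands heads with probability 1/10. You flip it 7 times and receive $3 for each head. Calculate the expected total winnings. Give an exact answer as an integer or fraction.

E[#heads] = 7·1/10 = 7/10 (linearity over flips).
E[winnings] = 3·7/10 = 21/10.

21/10 dollars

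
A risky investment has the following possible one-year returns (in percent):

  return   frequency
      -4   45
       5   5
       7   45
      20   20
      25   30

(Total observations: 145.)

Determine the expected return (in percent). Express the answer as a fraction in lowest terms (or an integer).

Total = 145, so P(return=-4) = 45/145, etc.
E[X] = (9/29)·(-4) + (1/29)·5 + (9/29)·7 + (4/29)·20 + (6/29)·25
     = 262/29

262/29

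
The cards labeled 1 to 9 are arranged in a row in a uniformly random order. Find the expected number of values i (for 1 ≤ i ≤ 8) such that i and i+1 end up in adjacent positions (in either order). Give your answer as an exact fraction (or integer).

16/9

For each i ∈ {1,…,8}, let Xᵢ = 1 if i and i+1 are adjacent. P(Xᵢ=1) = 2·(9−1)!/9! = 2/9.
By linearity, E[ΣXᵢ] = (8)·(2/9) = 16/9.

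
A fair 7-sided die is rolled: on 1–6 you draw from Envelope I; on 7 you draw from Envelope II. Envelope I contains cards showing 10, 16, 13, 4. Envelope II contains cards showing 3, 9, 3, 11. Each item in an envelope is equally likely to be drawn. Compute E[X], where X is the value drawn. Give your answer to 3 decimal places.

E[X | Envelope I] = (10 + 16 + 13 + 4)/4 = 43/4
E[X | Envelope II] = (3 + 9 + 3 + 11)/4 = 13/2
E[X] = (6/7)·43/4 + (1/7)·13/2 = 71/7 ≈ 10.143

10.143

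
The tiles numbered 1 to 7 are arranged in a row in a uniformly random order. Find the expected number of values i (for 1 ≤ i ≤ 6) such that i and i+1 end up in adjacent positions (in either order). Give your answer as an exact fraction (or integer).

For each i ∈ {1,…,6}, let Xᵢ = 1 if i and i+1 are adjacent. P(Xᵢ=1) = 2·(7−1)!/7! = 2/7.
By linearity, E[ΣXᵢ] = (6)·(2/7) = 12/7.

12/7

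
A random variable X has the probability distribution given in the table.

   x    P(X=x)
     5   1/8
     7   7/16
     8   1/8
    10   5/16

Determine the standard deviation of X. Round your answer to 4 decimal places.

1.6665

E[X] = 125/16, E[X²] = 1021/16
Var(X) = E[X²] − (E[X])² = 1021/16 − 15625/256 = 711/256
SD(X) = √(711/256) ≈ 1.6665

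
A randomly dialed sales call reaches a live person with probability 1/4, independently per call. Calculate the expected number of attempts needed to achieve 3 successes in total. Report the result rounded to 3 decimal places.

12.000

By linearity (sum of 3 independent geometric waits), E[trials] = 3/p = 3/(1/4) = 12.
≈ 12.000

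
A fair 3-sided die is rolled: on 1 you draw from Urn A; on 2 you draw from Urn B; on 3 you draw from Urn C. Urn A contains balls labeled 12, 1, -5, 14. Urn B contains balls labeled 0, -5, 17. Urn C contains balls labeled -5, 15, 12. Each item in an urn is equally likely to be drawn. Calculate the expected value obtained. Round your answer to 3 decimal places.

5.611

E[X | Urn A] = (12 + 1 − 5 + 14)/4 = 11/2
E[X | Urn B] = (0 − 5 + 17)/3 = 4
E[X | Urn C] = (-5 + 15 + 12)/3 = 22/3
E[X] = (1/3)·11/2 + (1/3)·4 + (1/3)·22/3 = 101/18 ≈ 5.611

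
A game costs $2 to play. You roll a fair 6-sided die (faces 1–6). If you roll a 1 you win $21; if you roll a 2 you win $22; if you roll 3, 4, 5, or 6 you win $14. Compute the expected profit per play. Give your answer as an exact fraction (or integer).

29/2 dollars

E[payout] = (2/3)·14 + (1/6)·21 + (1/6)·22 = 33/2
Expected profit = 33/2 − 2 = 29/2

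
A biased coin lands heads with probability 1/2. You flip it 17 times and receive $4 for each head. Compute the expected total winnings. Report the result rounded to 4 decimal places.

$34.0000

E[#heads] = 17·1/2 = 17/2 (linearity over flips).
E[winnings] = 4·17/2 = 34.
≈ 34.0000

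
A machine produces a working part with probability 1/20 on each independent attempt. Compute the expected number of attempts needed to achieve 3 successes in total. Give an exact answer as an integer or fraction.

By linearity (sum of 3 independent geometric waits), E[trials] = 3/p = 3/(1/20) = 60.

60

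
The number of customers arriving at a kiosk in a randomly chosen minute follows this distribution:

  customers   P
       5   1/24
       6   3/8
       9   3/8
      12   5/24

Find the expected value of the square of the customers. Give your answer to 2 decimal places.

74.92

E[X²] = (1/24)·25 + (3/8)·36 + (3/8)·81 + (5/24)·144
     = 899/12 ≈ 74.92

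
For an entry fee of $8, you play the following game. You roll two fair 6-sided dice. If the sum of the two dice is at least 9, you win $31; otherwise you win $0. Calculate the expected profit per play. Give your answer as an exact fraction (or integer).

11/18 dollars

E[payout] = (13/18)·0 + (5/18)·31 = 155/18
Expected profit = 155/18 − 8 = 11/18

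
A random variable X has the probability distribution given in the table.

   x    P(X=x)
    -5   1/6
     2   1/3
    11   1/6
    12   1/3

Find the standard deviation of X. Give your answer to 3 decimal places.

6.446

E[X] = 17/3, E[X²] = 221/3
Var(X) = E[X²] − (E[X])² = 221/3 − 289/9 = 374/9
SD(X) = √(374/9) ≈ 6.446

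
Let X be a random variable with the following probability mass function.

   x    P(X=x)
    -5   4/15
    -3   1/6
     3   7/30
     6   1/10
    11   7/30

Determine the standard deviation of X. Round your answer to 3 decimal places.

6.162

E[X] = 61/30, E[X²] = 421/10
Var(X) = E[X²] − (E[X])² = 421/10 − 3721/900 = 34169/900
SD(X) = √(34169/900) ≈ 6.162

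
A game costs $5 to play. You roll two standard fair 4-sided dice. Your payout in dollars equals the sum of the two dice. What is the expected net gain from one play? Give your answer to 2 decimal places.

$0.00

Distribution of the sum of the two dice: 2 w.p. 1/16, 3 w.p. 1/8, 4 w.p. 3/16, 5 w.p. 1/4, 6 w.p. 3/16, 7 w.p. 1/8, …
E[payout] = (1/16)·2 + (1/8)·3 + (3/16)·4 + (1/4)·5 + (3/16)·6 + (1/8)·7 + (1/16)·8 = 5
Expected profit = 5 − 5 = 0 ≈ $0.00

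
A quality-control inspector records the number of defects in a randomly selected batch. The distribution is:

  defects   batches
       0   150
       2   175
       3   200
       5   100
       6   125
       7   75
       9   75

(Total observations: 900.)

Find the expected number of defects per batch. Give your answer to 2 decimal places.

Total = 900, so P(defects=0) = 150/900, etc.
E[X] = (1/6)·0 + (7/36)·2 + (2/9)·3 + (1/9)·5 + (5/36)·6 + (1/12)·7 + (1/12)·9
     = 34/9 ≈ 3.78

3.78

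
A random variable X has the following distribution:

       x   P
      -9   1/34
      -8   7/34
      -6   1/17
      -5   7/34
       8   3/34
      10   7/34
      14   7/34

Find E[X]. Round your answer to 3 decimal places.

E[X] = (1/34)·(-9) + (7/34)·(-8) + (1/17)·(-6) + (7/34)·(-5) + (3/34)·8 + (7/34)·10 + (7/34)·14
     = 40/17 ≈ 2.353

2.353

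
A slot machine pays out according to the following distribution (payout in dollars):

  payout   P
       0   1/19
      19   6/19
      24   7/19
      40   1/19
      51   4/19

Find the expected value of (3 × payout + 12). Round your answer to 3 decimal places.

95.053

E[3x+12] = (1/19)·12 + (6/19)·69 + (7/19)·84 + (1/19)·132 + (4/19)·165
     = 1806/19 ≈ 95.053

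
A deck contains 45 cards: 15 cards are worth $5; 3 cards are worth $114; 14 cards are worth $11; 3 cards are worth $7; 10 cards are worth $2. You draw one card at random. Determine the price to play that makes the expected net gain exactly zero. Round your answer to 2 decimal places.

E[payout] = (15/45)·5 + (3/45)·114 + (14/45)·11 + (3/45)·7 + (10/45)·2 = 68/5
Fair fee = E[payout] = 68/5 ≈ $13.60

$13.60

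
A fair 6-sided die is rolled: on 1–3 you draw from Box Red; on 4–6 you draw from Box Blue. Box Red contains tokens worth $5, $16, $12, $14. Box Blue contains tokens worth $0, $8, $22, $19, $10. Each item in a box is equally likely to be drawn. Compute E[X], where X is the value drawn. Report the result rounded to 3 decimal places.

$11.775

E[X | Box Red] = (5 + 16 + 12 + 14)/4 = 47/4
E[X | Box Blue] = (0 + 8 + 22 + 19 + 10)/5 = 59/5
E[X] = (1/2)·47/4 + (1/2)·59/5 = 471/40 ≈ 11.775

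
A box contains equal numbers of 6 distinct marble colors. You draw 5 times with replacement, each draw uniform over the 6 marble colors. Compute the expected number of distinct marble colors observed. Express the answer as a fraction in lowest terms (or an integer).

Let Xⱼ=1 if type j appears at least once. P(Xⱼ=1) = 1 − ((6−1)/6)^5 = 4651/7776.
E[#distinct] = 6·4651/7776 = 4651/1296.

4651/1296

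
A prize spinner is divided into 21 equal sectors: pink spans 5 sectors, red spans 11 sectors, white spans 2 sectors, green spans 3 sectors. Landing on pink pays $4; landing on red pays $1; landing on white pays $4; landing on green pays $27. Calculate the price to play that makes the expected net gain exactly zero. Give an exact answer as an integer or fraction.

40/7 dollars

E[payout] = (5/21)·4 + (11/21)·1 + (2/21)·4 + (3/21)·27 = 40/7
Fair fee = E[payout] = 40/7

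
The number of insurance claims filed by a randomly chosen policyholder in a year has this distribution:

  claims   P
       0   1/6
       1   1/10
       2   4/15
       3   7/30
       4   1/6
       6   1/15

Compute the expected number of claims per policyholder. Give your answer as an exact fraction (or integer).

E[X] = (1/6)·0 + (1/10)·1 + (4/15)·2 + (7/30)·3 + (1/6)·4 + (1/15)·6
     = 12/5

12/5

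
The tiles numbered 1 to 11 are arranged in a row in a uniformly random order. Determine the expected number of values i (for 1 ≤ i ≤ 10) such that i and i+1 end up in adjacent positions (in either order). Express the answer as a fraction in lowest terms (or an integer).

For each i ∈ {1,…,10}, let Xᵢ = 1 if i and i+1 are adjacent. P(Xᵢ=1) = 2·(11−1)!/11! = 2/11.
By linearity, E[ΣXᵢ] = (10)·(2/11) = 20/11.

20/11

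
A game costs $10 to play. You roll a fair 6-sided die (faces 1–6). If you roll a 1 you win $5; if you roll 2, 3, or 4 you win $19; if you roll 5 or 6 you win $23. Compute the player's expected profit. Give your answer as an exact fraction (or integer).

$8

E[payout] = (1/6)·5 + (1/2)·19 + (1/3)·23 = 18
Expected profit = 18 − 10 = 8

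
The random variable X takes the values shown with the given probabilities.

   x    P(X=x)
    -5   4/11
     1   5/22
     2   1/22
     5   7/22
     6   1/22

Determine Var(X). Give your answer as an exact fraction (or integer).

E[X] = (4/11)·(-5) + (5/22)·1 + (1/22)·2 + (7/22)·5 + (1/22)·6 = 4/11
E[X²] = (4/11)·25 + (5/22)·1 + (1/22)·4 + (7/22)·25 + (1/22)·36 = 210/11
Var(X) = 210/11 − (4/11)² = 2294/121

2294/121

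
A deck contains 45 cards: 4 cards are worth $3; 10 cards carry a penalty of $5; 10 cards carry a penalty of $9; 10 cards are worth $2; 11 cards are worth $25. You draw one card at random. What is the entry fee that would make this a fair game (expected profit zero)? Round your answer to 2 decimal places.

E[payout] = (4/45)·3 + (10/45)·(-5) + (10/45)·(-9) + (10/45)·2 + (11/45)·25 = 167/45
Fair fee = E[payout] = 167/45 ≈ $3.71

$3.71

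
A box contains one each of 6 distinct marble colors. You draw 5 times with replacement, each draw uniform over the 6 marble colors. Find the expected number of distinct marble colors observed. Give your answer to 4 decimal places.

Let Xⱼ=1 if type j appears at least once. P(Xⱼ=1) = 1 − ((6−1)/6)^5 = 4651/7776.
E[#distinct] = 6·4651/7776 = 4651/1296.
≈ 3.5887

3.5887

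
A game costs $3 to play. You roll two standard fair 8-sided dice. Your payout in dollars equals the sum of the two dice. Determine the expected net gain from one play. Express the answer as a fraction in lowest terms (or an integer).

$6

Distribution of the sum of the two dice: 2 w.p. 1/64, 3 w.p. 1/32, 4 w.p. 3/64, 5 w.p. 1/16, 6 w.p. 5/64, 7 w.p. 3/32, …
E[payout] = (1/64)·2 + (1/32)·3 + (3/64)·4 + (1/16)·5 + (5/64)·6 + (3/32)·7 + (7/64)·8 + (1/8)·9 + (7/64)·10 + (3/32)·11 + (5/64)·12 + (1/16)·13 + (3/64)·14 + (1/32)·15 + (1/64)·16 = 9
Expected profit = 9 − 3 = 6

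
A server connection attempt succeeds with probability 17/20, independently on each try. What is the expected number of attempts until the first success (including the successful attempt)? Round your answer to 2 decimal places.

1.18

For a geometric distribution, E[trials] = 1/p = 1/(17/20) = 20/17.
≈ 1.18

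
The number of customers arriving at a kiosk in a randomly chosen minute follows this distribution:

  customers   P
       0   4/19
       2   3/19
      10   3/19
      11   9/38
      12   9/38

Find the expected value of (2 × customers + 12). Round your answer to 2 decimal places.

26.68

E[2x+12] = (4/19)·12 + (3/19)·16 + (3/19)·32 + (9/38)·34 + (9/38)·36
     = 507/19 ≈ 26.68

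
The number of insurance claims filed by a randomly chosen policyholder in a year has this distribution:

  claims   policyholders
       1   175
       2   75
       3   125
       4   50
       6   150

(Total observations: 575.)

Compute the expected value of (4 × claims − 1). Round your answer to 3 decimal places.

11.522

Total = 575, so P(claims=1) = 175/575, etc.
E[4x-1] = (7/23)·3 + (3/23)·7 + (5/23)·11 + (2/23)·15 + (6/23)·23
     = 265/23 ≈ 11.522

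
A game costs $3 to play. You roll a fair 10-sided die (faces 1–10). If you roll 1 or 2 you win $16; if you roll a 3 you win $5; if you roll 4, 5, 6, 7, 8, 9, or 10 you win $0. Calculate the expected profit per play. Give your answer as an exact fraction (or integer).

E[payout] = (7/10)·0 + (1/10)·5 + (1/5)·16 = 37/10
Expected profit = 37/10 − 3 = 7/10

7/10 dollars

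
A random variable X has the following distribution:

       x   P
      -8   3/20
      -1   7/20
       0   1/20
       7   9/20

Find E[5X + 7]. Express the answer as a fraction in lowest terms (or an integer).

E[5x+7] = (3/20)·(-33) + (7/20)·2 + (1/20)·7 + (9/20)·42
     = 15

15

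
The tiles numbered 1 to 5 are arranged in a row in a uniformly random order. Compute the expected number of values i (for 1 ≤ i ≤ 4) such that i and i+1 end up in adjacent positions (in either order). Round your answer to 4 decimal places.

For each i ∈ {1,…,4}, let Xᵢ = 1 if i and i+1 are adjacent. P(Xᵢ=1) = 2·(5−1)!/5! = 2/5.
By linearity, E[ΣXᵢ] = (4)·(2/5) = 8/5.
≈ 1.6000

1.6000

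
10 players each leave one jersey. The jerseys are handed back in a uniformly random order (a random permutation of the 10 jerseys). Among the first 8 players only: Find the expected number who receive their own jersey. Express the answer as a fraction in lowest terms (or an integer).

Let Xᵢ = 1 if person i gets their own jersey. For each i, P(Xᵢ=1) = 1/10.
By linearity of expectation, E[X₁+…+X_8] = 8·(1/10) = 4/5.

4/5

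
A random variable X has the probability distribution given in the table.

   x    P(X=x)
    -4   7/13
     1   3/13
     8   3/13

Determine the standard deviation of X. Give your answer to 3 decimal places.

E[X] = -1/13, E[X²] = 307/13
Var(X) = E[X²] − (E[X])² = 307/13 − 1/169 = 3990/169
SD(X) = √(3990/169) ≈ 4.859

4.859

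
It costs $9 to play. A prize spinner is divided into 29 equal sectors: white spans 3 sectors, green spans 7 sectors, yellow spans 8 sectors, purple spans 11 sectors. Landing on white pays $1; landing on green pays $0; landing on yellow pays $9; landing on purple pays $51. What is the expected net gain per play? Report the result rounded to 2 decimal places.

E[payout] = (3/29)·1 + (7/29)·0 + (8/29)·9 + (11/29)·51 = 636/29
Expected profit = 636/29 − 9 = 375/29 ≈ $12.93

$12.93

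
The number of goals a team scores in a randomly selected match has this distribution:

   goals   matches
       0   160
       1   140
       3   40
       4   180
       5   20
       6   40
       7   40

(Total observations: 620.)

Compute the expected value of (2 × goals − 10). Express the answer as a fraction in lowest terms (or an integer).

Total = 620, so P(goals=0) = 160/620, etc.
E[2x-10] = (8/31)·(-10) + (7/31)·(-8) + (2/31)·(-4) + (9/31)·(-2) + (1/31)·0 + (2/31)·2 + (2/31)·4
     = -150/31

-150/31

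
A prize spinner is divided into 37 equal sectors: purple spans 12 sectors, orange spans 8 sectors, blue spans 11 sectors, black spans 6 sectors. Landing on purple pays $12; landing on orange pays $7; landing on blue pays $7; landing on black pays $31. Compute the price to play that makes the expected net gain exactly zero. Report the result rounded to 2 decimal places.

$12.51

E[payout] = (12/37)·12 + (8/37)·7 + (11/37)·7 + (6/37)·31 = 463/37
Fair fee = E[payout] = 463/37 ≈ $12.51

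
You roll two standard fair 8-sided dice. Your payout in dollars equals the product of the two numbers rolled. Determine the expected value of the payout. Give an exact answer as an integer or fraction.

Distribution of the product of the two numbers rolled: 1 w.p. 1/64, 2 w.p. 1/32, 3 w.p. 1/32, 4 w.p. 3/64, 5 w.p. 1/32, 6 w.p. 1/16, …
E[payout] = (1/64)·1 + (1/32)·2 + (1/32)·3 + (3/64)·4 + (1/32)·5 + (1/16)·6 + (1/32)·7 + (1/16)·8 + (1/64)·9 + (1/32)·10 + (1/16)·12 + (1/32)·14 + (1/32)·15 + (3/64)·16 + (1/32)·18 + (1/32)·20 + (1/32)·21 + (1/16)·24 + (1/64)·25 + (1/32)·28 + (1/32)·30 + (1/32)·32 + (1/32)·35 + (1/64)·36 + (1/32)·40 + (1/32)·42 + (1/32)·48 + (1/64)·49 + (1/32)·56 + (1/64)·64 = 81/4

81/4 dollars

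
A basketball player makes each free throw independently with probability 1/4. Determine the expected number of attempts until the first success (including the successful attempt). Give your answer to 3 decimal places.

4.000

For a geometric distribution, E[trials] = 1/p = 1/(1/4) = 4.
≈ 4.000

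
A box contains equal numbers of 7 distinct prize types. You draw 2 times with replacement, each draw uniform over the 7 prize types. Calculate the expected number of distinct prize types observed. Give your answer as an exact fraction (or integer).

Let Xⱼ=1 if type j appears at least once. P(Xⱼ=1) = 1 − ((7−1)/7)^2 = 13/49.
E[#distinct] = 7·13/49 = 13/7.

13/7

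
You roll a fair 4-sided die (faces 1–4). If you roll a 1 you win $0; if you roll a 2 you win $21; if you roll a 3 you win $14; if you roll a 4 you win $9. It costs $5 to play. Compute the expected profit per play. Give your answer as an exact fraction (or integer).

E[payout] = (1/4)·0 + (1/4)·9 + (1/4)·14 + (1/4)·21 = 11
Expected profit = 11 − 5 = 6

$6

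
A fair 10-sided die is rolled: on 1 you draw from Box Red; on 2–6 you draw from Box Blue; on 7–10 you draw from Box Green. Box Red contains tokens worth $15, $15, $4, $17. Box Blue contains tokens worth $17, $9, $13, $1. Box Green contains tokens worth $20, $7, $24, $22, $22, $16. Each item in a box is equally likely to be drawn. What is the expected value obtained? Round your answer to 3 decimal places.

E[X | Box Red] = (15 + 15 + 4 + 17)/4 = 51/4
E[X | Box Blue] = (17 + 9 + 13 + 1)/4 = 10
E[X | Box Green] = (20 + 7 + 24 + 22 + 22 + 16)/6 = 37/2
E[X] = (1/10)·51/4 + (1/2)·10 + (2/5)·37/2 = 547/40 ≈ 13.675

$13.675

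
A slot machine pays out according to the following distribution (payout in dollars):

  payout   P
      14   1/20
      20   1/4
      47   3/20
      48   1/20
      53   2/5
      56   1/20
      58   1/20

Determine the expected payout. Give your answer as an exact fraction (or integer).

841/20 dollars

E[X] = (1/20)·14 + (1/4)·20 + (3/20)·47 + (1/20)·48 + (2/5)·53 + (1/20)·56 + (1/20)·58
     = 841/20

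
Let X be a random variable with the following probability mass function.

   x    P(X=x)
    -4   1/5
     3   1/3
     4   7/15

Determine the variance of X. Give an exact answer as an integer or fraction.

2114/225

E[X] = (1/5)·(-4) + (1/3)·3 + (7/15)·4 = 31/15
E[X²] = (1/5)·16 + (1/3)·9 + (7/15)·16 = 41/3
Var(X) = 41/3 − (31/15)² = 2114/225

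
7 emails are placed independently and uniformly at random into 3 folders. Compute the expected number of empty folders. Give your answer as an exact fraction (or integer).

Let Xⱼ=1 if folder j is empty. P(Xⱼ=1) = ((3-1)/3)^7 = 128/2187.
By linearity, E[#empty] = 3·128/2187 = 128/729.

128/729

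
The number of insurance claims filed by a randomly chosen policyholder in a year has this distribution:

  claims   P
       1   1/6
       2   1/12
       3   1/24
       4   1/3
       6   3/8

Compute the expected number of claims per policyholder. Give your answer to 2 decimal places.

E[X] = (1/6)·1 + (1/12)·2 + (1/24)·3 + (1/3)·4 + (3/8)·6
     = 97/24 ≈ 4.04

4.04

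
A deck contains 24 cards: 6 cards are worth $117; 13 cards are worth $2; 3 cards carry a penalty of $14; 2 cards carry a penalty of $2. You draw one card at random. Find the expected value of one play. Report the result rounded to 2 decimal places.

$28.42

E[payout] = (6/24)·117 + (13/24)·2 + (3/24)·(-14) + (2/24)·(-2) = 341/12
≈ $28.42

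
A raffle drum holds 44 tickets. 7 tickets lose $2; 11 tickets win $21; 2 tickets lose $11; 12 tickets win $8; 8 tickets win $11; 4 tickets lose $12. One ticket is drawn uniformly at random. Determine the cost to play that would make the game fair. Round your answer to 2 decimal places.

$7.52

E[payout] = (7/44)·(-2) + (11/44)·21 + (2/44)·(-11) + (12/44)·8 + (8/44)·11 + (4/44)·(-12) = 331/44
Fair fee = E[payout] = 331/44 ≈ $7.52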